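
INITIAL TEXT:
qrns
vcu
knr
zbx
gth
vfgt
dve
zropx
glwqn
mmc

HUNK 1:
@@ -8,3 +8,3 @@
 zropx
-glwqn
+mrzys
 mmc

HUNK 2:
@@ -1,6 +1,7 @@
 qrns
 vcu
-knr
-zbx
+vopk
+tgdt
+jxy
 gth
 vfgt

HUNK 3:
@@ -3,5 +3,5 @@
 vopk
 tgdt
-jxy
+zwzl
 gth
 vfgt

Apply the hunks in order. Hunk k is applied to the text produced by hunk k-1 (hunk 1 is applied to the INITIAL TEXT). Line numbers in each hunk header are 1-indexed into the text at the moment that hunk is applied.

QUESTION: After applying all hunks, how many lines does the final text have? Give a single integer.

Hunk 1: at line 8 remove [glwqn] add [mrzys] -> 10 lines: qrns vcu knr zbx gth vfgt dve zropx mrzys mmc
Hunk 2: at line 1 remove [knr,zbx] add [vopk,tgdt,jxy] -> 11 lines: qrns vcu vopk tgdt jxy gth vfgt dve zropx mrzys mmc
Hunk 3: at line 3 remove [jxy] add [zwzl] -> 11 lines: qrns vcu vopk tgdt zwzl gth vfgt dve zropx mrzys mmc
Final line count: 11

Answer: 11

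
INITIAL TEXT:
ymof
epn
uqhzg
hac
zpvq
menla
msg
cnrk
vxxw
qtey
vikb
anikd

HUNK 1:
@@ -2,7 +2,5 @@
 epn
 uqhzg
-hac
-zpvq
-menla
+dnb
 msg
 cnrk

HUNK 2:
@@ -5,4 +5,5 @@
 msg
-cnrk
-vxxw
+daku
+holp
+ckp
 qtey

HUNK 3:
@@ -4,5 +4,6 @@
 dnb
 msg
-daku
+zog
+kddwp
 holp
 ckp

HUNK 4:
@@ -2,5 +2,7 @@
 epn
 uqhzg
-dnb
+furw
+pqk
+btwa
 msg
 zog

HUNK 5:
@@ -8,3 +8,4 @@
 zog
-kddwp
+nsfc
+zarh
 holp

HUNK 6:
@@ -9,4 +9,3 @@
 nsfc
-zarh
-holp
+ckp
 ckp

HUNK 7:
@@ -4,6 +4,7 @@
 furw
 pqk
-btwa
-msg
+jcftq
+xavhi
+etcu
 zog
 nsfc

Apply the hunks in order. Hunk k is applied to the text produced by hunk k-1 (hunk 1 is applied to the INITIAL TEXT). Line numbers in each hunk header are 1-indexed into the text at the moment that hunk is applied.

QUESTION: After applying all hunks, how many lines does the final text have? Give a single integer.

Answer: 15

Derivation:
Hunk 1: at line 2 remove [hac,zpvq,menla] add [dnb] -> 10 lines: ymof epn uqhzg dnb msg cnrk vxxw qtey vikb anikd
Hunk 2: at line 5 remove [cnrk,vxxw] add [daku,holp,ckp] -> 11 lines: ymof epn uqhzg dnb msg daku holp ckp qtey vikb anikd
Hunk 3: at line 4 remove [daku] add [zog,kddwp] -> 12 lines: ymof epn uqhzg dnb msg zog kddwp holp ckp qtey vikb anikd
Hunk 4: at line 2 remove [dnb] add [furw,pqk,btwa] -> 14 lines: ymof epn uqhzg furw pqk btwa msg zog kddwp holp ckp qtey vikb anikd
Hunk 5: at line 8 remove [kddwp] add [nsfc,zarh] -> 15 lines: ymof epn uqhzg furw pqk btwa msg zog nsfc zarh holp ckp qtey vikb anikd
Hunk 6: at line 9 remove [zarh,holp] add [ckp] -> 14 lines: ymof epn uqhzg furw pqk btwa msg zog nsfc ckp ckp qtey vikb anikd
Hunk 7: at line 4 remove [btwa,msg] add [jcftq,xavhi,etcu] -> 15 lines: ymof epn uqhzg furw pqk jcftq xavhi etcu zog nsfc ckp ckp qtey vikb anikd
Final line count: 15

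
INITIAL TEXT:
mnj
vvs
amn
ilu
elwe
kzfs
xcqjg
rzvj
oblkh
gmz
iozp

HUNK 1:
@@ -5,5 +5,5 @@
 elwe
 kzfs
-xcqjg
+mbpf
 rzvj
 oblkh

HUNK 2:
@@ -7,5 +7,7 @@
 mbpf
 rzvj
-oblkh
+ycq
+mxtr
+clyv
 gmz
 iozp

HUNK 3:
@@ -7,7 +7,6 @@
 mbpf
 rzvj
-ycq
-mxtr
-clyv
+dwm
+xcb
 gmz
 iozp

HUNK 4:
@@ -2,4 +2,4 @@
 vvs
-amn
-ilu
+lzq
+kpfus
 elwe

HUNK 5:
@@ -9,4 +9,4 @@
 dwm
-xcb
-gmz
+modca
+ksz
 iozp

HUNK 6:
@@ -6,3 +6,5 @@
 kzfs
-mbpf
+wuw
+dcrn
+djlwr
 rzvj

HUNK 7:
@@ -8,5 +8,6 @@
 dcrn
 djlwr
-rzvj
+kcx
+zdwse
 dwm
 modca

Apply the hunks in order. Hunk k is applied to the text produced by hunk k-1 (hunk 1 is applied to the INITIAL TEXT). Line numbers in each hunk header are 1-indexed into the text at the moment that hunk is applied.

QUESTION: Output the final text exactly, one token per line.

Answer: mnj
vvs
lzq
kpfus
elwe
kzfs
wuw
dcrn
djlwr
kcx
zdwse
dwm
modca
ksz
iozp

Derivation:
Hunk 1: at line 5 remove [xcqjg] add [mbpf] -> 11 lines: mnj vvs amn ilu elwe kzfs mbpf rzvj oblkh gmz iozp
Hunk 2: at line 7 remove [oblkh] add [ycq,mxtr,clyv] -> 13 lines: mnj vvs amn ilu elwe kzfs mbpf rzvj ycq mxtr clyv gmz iozp
Hunk 3: at line 7 remove [ycq,mxtr,clyv] add [dwm,xcb] -> 12 lines: mnj vvs amn ilu elwe kzfs mbpf rzvj dwm xcb gmz iozp
Hunk 4: at line 2 remove [amn,ilu] add [lzq,kpfus] -> 12 lines: mnj vvs lzq kpfus elwe kzfs mbpf rzvj dwm xcb gmz iozp
Hunk 5: at line 9 remove [xcb,gmz] add [modca,ksz] -> 12 lines: mnj vvs lzq kpfus elwe kzfs mbpf rzvj dwm modca ksz iozp
Hunk 6: at line 6 remove [mbpf] add [wuw,dcrn,djlwr] -> 14 lines: mnj vvs lzq kpfus elwe kzfs wuw dcrn djlwr rzvj dwm modca ksz iozp
Hunk 7: at line 8 remove [rzvj] add [kcx,zdwse] -> 15 lines: mnj vvs lzq kpfus elwe kzfs wuw dcrn djlwr kcx zdwse dwm modca ksz iozp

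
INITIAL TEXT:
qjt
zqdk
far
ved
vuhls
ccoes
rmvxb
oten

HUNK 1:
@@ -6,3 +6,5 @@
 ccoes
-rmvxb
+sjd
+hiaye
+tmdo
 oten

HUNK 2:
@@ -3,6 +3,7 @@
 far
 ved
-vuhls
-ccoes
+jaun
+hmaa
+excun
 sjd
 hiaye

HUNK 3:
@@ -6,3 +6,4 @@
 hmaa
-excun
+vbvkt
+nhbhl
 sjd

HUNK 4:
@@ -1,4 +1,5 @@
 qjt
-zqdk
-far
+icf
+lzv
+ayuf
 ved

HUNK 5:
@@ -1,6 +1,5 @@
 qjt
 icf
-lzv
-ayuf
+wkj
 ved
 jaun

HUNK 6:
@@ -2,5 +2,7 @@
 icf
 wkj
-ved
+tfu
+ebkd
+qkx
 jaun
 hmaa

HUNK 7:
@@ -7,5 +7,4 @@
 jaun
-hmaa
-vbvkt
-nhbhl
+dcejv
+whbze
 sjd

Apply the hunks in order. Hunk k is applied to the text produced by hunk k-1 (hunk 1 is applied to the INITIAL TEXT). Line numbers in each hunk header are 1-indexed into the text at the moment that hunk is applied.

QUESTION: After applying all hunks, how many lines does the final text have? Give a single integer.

Answer: 13

Derivation:
Hunk 1: at line 6 remove [rmvxb] add [sjd,hiaye,tmdo] -> 10 lines: qjt zqdk far ved vuhls ccoes sjd hiaye tmdo oten
Hunk 2: at line 3 remove [vuhls,ccoes] add [jaun,hmaa,excun] -> 11 lines: qjt zqdk far ved jaun hmaa excun sjd hiaye tmdo oten
Hunk 3: at line 6 remove [excun] add [vbvkt,nhbhl] -> 12 lines: qjt zqdk far ved jaun hmaa vbvkt nhbhl sjd hiaye tmdo oten
Hunk 4: at line 1 remove [zqdk,far] add [icf,lzv,ayuf] -> 13 lines: qjt icf lzv ayuf ved jaun hmaa vbvkt nhbhl sjd hiaye tmdo oten
Hunk 5: at line 1 remove [lzv,ayuf] add [wkj] -> 12 lines: qjt icf wkj ved jaun hmaa vbvkt nhbhl sjd hiaye tmdo oten
Hunk 6: at line 2 remove [ved] add [tfu,ebkd,qkx] -> 14 lines: qjt icf wkj tfu ebkd qkx jaun hmaa vbvkt nhbhl sjd hiaye tmdo oten
Hunk 7: at line 7 remove [hmaa,vbvkt,nhbhl] add [dcejv,whbze] -> 13 lines: qjt icf wkj tfu ebkd qkx jaun dcejv whbze sjd hiaye tmdo oten
Final line count: 13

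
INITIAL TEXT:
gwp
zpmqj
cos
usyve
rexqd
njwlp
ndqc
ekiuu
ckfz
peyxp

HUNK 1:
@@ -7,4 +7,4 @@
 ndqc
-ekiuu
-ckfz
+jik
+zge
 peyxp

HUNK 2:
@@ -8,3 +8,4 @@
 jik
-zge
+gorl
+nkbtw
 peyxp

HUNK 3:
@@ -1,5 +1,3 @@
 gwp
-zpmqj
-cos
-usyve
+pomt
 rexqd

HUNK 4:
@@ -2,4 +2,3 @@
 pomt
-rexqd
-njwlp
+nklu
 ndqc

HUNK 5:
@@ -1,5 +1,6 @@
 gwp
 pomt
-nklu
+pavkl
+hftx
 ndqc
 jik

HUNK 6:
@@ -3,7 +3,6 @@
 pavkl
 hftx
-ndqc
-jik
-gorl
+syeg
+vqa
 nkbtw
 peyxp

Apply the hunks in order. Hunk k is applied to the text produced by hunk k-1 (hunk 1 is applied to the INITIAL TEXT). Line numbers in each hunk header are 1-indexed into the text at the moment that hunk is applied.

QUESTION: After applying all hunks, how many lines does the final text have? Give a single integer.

Hunk 1: at line 7 remove [ekiuu,ckfz] add [jik,zge] -> 10 lines: gwp zpmqj cos usyve rexqd njwlp ndqc jik zge peyxp
Hunk 2: at line 8 remove [zge] add [gorl,nkbtw] -> 11 lines: gwp zpmqj cos usyve rexqd njwlp ndqc jik gorl nkbtw peyxp
Hunk 3: at line 1 remove [zpmqj,cos,usyve] add [pomt] -> 9 lines: gwp pomt rexqd njwlp ndqc jik gorl nkbtw peyxp
Hunk 4: at line 2 remove [rexqd,njwlp] add [nklu] -> 8 lines: gwp pomt nklu ndqc jik gorl nkbtw peyxp
Hunk 5: at line 1 remove [nklu] add [pavkl,hftx] -> 9 lines: gwp pomt pavkl hftx ndqc jik gorl nkbtw peyxp
Hunk 6: at line 3 remove [ndqc,jik,gorl] add [syeg,vqa] -> 8 lines: gwp pomt pavkl hftx syeg vqa nkbtw peyxp
Final line count: 8

Answer: 8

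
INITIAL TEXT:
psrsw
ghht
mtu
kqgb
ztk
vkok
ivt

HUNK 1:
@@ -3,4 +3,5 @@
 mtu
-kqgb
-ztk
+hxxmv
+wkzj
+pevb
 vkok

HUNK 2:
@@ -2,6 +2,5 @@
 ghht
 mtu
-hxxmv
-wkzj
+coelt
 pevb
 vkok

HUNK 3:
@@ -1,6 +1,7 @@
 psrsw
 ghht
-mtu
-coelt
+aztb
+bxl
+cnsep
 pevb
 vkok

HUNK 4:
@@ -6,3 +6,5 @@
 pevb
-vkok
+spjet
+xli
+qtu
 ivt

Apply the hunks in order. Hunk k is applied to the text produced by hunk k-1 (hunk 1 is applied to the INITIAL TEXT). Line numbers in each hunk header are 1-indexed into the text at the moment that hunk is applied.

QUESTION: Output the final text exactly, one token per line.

Answer: psrsw
ghht
aztb
bxl
cnsep
pevb
spjet
xli
qtu
ivt

Derivation:
Hunk 1: at line 3 remove [kqgb,ztk] add [hxxmv,wkzj,pevb] -> 8 lines: psrsw ghht mtu hxxmv wkzj pevb vkok ivt
Hunk 2: at line 2 remove [hxxmv,wkzj] add [coelt] -> 7 lines: psrsw ghht mtu coelt pevb vkok ivt
Hunk 3: at line 1 remove [mtu,coelt] add [aztb,bxl,cnsep] -> 8 lines: psrsw ghht aztb bxl cnsep pevb vkok ivt
Hunk 4: at line 6 remove [vkok] add [spjet,xli,qtu] -> 10 lines: psrsw ghht aztb bxl cnsep pevb spjet xli qtu ivt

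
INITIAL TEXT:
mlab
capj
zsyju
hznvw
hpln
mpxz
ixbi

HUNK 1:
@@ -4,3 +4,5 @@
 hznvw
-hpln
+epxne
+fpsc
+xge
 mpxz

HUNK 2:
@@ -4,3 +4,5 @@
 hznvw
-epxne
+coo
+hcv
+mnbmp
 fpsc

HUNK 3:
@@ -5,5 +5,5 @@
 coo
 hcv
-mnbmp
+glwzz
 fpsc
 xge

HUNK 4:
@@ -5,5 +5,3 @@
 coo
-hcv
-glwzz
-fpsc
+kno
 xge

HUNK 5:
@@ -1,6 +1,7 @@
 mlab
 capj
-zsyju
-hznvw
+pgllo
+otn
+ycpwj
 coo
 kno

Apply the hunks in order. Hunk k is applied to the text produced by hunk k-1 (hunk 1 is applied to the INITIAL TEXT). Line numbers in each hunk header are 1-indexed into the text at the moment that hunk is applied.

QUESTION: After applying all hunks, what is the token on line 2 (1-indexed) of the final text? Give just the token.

Answer: capj

Derivation:
Hunk 1: at line 4 remove [hpln] add [epxne,fpsc,xge] -> 9 lines: mlab capj zsyju hznvw epxne fpsc xge mpxz ixbi
Hunk 2: at line 4 remove [epxne] add [coo,hcv,mnbmp] -> 11 lines: mlab capj zsyju hznvw coo hcv mnbmp fpsc xge mpxz ixbi
Hunk 3: at line 5 remove [mnbmp] add [glwzz] -> 11 lines: mlab capj zsyju hznvw coo hcv glwzz fpsc xge mpxz ixbi
Hunk 4: at line 5 remove [hcv,glwzz,fpsc] add [kno] -> 9 lines: mlab capj zsyju hznvw coo kno xge mpxz ixbi
Hunk 5: at line 1 remove [zsyju,hznvw] add [pgllo,otn,ycpwj] -> 10 lines: mlab capj pgllo otn ycpwj coo kno xge mpxz ixbi
Final line 2: capj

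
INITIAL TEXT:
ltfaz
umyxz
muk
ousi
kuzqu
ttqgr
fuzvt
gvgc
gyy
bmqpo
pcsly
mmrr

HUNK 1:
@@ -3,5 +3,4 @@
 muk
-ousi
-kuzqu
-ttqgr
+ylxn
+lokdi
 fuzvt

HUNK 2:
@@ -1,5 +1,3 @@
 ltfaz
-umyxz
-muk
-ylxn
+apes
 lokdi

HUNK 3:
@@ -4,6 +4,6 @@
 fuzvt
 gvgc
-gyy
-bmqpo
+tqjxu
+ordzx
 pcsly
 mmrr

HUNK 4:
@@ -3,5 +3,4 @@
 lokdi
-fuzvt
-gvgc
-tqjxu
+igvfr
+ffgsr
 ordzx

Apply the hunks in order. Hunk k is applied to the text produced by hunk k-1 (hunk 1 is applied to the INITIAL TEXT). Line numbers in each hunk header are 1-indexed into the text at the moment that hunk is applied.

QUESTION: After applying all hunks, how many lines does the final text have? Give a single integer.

Answer: 8

Derivation:
Hunk 1: at line 3 remove [ousi,kuzqu,ttqgr] add [ylxn,lokdi] -> 11 lines: ltfaz umyxz muk ylxn lokdi fuzvt gvgc gyy bmqpo pcsly mmrr
Hunk 2: at line 1 remove [umyxz,muk,ylxn] add [apes] -> 9 lines: ltfaz apes lokdi fuzvt gvgc gyy bmqpo pcsly mmrr
Hunk 3: at line 4 remove [gyy,bmqpo] add [tqjxu,ordzx] -> 9 lines: ltfaz apes lokdi fuzvt gvgc tqjxu ordzx pcsly mmrr
Hunk 4: at line 3 remove [fuzvt,gvgc,tqjxu] add [igvfr,ffgsr] -> 8 lines: ltfaz apes lokdi igvfr ffgsr ordzx pcsly mmrr
Final line count: 8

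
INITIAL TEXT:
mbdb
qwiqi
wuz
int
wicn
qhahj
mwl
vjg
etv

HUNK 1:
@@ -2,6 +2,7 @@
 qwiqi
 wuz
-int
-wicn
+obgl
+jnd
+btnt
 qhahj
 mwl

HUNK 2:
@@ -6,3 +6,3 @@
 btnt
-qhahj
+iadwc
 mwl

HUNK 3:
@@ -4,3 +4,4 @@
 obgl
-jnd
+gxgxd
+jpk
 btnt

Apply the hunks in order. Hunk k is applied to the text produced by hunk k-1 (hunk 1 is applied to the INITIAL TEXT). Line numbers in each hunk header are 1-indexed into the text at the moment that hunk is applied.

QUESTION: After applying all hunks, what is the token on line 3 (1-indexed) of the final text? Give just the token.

Answer: wuz

Derivation:
Hunk 1: at line 2 remove [int,wicn] add [obgl,jnd,btnt] -> 10 lines: mbdb qwiqi wuz obgl jnd btnt qhahj mwl vjg etv
Hunk 2: at line 6 remove [qhahj] add [iadwc] -> 10 lines: mbdb qwiqi wuz obgl jnd btnt iadwc mwl vjg etv
Hunk 3: at line 4 remove [jnd] add [gxgxd,jpk] -> 11 lines: mbdb qwiqi wuz obgl gxgxd jpk btnt iadwc mwl vjg etv
Final line 3: wuz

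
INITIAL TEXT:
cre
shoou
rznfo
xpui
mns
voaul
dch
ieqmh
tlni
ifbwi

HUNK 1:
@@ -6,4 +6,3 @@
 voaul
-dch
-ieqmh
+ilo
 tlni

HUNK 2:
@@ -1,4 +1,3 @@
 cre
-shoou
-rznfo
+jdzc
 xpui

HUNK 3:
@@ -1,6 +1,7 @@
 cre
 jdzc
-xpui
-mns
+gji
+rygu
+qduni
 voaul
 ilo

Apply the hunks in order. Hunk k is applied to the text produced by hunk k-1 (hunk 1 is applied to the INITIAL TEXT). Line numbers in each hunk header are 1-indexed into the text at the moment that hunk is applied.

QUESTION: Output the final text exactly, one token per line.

Answer: cre
jdzc
gji
rygu
qduni
voaul
ilo
tlni
ifbwi

Derivation:
Hunk 1: at line 6 remove [dch,ieqmh] add [ilo] -> 9 lines: cre shoou rznfo xpui mns voaul ilo tlni ifbwi
Hunk 2: at line 1 remove [shoou,rznfo] add [jdzc] -> 8 lines: cre jdzc xpui mns voaul ilo tlni ifbwi
Hunk 3: at line 1 remove [xpui,mns] add [gji,rygu,qduni] -> 9 lines: cre jdzc gji rygu qduni voaul ilo tlni ifbwi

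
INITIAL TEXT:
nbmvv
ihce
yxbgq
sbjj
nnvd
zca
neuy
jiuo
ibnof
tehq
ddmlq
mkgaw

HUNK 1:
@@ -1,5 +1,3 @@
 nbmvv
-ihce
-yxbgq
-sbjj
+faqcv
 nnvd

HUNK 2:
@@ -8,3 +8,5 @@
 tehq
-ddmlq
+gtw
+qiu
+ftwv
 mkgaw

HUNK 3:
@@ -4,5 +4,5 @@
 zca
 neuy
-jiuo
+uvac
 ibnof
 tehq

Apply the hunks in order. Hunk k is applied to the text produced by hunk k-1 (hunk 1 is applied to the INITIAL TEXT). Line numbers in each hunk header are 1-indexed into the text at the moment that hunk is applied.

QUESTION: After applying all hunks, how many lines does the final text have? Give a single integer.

Hunk 1: at line 1 remove [ihce,yxbgq,sbjj] add [faqcv] -> 10 lines: nbmvv faqcv nnvd zca neuy jiuo ibnof tehq ddmlq mkgaw
Hunk 2: at line 8 remove [ddmlq] add [gtw,qiu,ftwv] -> 12 lines: nbmvv faqcv nnvd zca neuy jiuo ibnof tehq gtw qiu ftwv mkgaw
Hunk 3: at line 4 remove [jiuo] add [uvac] -> 12 lines: nbmvv faqcv nnvd zca neuy uvac ibnof tehq gtw qiu ftwv mkgaw
Final line count: 12

Answer: 12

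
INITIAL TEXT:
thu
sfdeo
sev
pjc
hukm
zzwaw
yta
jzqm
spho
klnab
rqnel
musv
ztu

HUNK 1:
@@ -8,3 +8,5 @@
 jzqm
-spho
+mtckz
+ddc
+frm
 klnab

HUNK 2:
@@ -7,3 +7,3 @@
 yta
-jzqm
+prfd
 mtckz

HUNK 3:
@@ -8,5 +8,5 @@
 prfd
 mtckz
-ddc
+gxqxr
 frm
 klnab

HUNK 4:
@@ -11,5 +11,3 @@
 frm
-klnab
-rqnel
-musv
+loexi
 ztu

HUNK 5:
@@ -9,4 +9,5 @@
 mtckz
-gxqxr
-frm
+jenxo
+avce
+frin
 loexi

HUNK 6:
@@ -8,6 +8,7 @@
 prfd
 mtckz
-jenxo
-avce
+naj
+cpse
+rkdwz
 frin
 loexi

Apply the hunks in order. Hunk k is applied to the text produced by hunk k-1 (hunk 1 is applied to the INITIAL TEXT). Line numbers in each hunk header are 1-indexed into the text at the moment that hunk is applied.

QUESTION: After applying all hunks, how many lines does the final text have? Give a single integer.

Hunk 1: at line 8 remove [spho] add [mtckz,ddc,frm] -> 15 lines: thu sfdeo sev pjc hukm zzwaw yta jzqm mtckz ddc frm klnab rqnel musv ztu
Hunk 2: at line 7 remove [jzqm] add [prfd] -> 15 lines: thu sfdeo sev pjc hukm zzwaw yta prfd mtckz ddc frm klnab rqnel musv ztu
Hunk 3: at line 8 remove [ddc] add [gxqxr] -> 15 lines: thu sfdeo sev pjc hukm zzwaw yta prfd mtckz gxqxr frm klnab rqnel musv ztu
Hunk 4: at line 11 remove [klnab,rqnel,musv] add [loexi] -> 13 lines: thu sfdeo sev pjc hukm zzwaw yta prfd mtckz gxqxr frm loexi ztu
Hunk 5: at line 9 remove [gxqxr,frm] add [jenxo,avce,frin] -> 14 lines: thu sfdeo sev pjc hukm zzwaw yta prfd mtckz jenxo avce frin loexi ztu
Hunk 6: at line 8 remove [jenxo,avce] add [naj,cpse,rkdwz] -> 15 lines: thu sfdeo sev pjc hukm zzwaw yta prfd mtckz naj cpse rkdwz frin loexi ztu
Final line count: 15

Answer: 15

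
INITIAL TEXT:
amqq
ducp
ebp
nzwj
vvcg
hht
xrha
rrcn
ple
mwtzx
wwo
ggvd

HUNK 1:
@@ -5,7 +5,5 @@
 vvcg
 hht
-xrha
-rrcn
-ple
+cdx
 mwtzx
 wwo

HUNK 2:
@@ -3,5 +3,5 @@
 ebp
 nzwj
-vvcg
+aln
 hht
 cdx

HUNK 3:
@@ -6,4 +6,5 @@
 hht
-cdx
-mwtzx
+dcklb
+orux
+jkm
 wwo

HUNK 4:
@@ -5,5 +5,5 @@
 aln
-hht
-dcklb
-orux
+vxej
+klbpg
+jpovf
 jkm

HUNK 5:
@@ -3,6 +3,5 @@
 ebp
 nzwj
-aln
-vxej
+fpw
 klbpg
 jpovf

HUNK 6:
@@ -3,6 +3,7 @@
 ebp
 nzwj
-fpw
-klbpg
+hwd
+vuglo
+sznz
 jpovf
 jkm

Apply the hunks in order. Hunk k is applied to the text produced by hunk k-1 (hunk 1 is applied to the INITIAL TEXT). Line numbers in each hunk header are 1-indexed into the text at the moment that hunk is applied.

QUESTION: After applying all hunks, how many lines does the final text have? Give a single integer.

Answer: 11

Derivation:
Hunk 1: at line 5 remove [xrha,rrcn,ple] add [cdx] -> 10 lines: amqq ducp ebp nzwj vvcg hht cdx mwtzx wwo ggvd
Hunk 2: at line 3 remove [vvcg] add [aln] -> 10 lines: amqq ducp ebp nzwj aln hht cdx mwtzx wwo ggvd
Hunk 3: at line 6 remove [cdx,mwtzx] add [dcklb,orux,jkm] -> 11 lines: amqq ducp ebp nzwj aln hht dcklb orux jkm wwo ggvd
Hunk 4: at line 5 remove [hht,dcklb,orux] add [vxej,klbpg,jpovf] -> 11 lines: amqq ducp ebp nzwj aln vxej klbpg jpovf jkm wwo ggvd
Hunk 5: at line 3 remove [aln,vxej] add [fpw] -> 10 lines: amqq ducp ebp nzwj fpw klbpg jpovf jkm wwo ggvd
Hunk 6: at line 3 remove [fpw,klbpg] add [hwd,vuglo,sznz] -> 11 lines: amqq ducp ebp nzwj hwd vuglo sznz jpovf jkm wwo ggvd
Final line count: 11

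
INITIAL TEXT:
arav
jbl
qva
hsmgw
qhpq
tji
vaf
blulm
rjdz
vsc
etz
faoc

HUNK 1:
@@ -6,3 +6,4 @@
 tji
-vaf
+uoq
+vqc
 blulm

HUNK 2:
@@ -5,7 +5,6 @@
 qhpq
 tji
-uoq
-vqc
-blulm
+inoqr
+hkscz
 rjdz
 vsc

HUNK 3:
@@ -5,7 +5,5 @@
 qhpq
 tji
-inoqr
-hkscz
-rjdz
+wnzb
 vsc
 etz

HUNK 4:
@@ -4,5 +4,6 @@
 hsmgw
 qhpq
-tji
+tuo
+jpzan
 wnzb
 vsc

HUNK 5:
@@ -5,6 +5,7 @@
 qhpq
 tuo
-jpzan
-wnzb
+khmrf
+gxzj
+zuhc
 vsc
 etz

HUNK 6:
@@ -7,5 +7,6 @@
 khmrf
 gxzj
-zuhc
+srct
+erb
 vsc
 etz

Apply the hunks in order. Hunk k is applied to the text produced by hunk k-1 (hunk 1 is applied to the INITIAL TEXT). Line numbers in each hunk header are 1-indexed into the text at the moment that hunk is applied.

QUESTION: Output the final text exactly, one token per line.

Hunk 1: at line 6 remove [vaf] add [uoq,vqc] -> 13 lines: arav jbl qva hsmgw qhpq tji uoq vqc blulm rjdz vsc etz faoc
Hunk 2: at line 5 remove [uoq,vqc,blulm] add [inoqr,hkscz] -> 12 lines: arav jbl qva hsmgw qhpq tji inoqr hkscz rjdz vsc etz faoc
Hunk 3: at line 5 remove [inoqr,hkscz,rjdz] add [wnzb] -> 10 lines: arav jbl qva hsmgw qhpq tji wnzb vsc etz faoc
Hunk 4: at line 4 remove [tji] add [tuo,jpzan] -> 11 lines: arav jbl qva hsmgw qhpq tuo jpzan wnzb vsc etz faoc
Hunk 5: at line 5 remove [jpzan,wnzb] add [khmrf,gxzj,zuhc] -> 12 lines: arav jbl qva hsmgw qhpq tuo khmrf gxzj zuhc vsc etz faoc
Hunk 6: at line 7 remove [zuhc] add [srct,erb] -> 13 lines: arav jbl qva hsmgw qhpq tuo khmrf gxzj srct erb vsc etz faoc

Answer: arav
jbl
qva
hsmgw
qhpq
tuo
khmrf
gxzj
srct
erb
vsc
etz
faoc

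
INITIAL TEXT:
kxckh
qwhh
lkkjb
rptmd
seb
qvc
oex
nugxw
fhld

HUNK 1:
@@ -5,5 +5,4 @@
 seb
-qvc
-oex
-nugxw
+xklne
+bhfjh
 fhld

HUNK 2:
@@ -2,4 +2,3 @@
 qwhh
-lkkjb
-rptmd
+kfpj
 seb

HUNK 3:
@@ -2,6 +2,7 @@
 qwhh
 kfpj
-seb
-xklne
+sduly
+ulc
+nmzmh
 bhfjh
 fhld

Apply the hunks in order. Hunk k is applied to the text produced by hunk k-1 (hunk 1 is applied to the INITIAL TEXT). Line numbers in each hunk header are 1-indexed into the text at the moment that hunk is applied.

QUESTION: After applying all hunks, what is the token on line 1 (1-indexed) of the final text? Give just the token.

Hunk 1: at line 5 remove [qvc,oex,nugxw] add [xklne,bhfjh] -> 8 lines: kxckh qwhh lkkjb rptmd seb xklne bhfjh fhld
Hunk 2: at line 2 remove [lkkjb,rptmd] add [kfpj] -> 7 lines: kxckh qwhh kfpj seb xklne bhfjh fhld
Hunk 3: at line 2 remove [seb,xklne] add [sduly,ulc,nmzmh] -> 8 lines: kxckh qwhh kfpj sduly ulc nmzmh bhfjh fhld
Final line 1: kxckh

Answer: kxckh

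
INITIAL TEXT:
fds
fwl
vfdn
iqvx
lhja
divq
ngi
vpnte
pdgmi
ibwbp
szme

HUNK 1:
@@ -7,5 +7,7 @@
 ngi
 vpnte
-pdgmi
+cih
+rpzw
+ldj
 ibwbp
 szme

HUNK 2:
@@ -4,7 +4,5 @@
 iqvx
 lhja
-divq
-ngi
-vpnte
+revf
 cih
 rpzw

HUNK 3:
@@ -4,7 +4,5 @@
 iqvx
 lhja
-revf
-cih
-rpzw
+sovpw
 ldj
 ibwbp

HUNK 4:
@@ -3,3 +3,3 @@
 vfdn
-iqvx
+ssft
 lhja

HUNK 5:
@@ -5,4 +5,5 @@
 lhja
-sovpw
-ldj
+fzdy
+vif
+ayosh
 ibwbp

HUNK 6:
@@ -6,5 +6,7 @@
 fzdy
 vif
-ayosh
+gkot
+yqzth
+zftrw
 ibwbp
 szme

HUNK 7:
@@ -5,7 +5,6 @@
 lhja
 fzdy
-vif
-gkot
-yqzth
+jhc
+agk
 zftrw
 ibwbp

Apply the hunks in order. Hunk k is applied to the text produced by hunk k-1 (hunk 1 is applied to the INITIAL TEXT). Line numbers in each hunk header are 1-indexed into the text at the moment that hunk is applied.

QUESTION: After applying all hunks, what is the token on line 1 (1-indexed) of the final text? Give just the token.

Answer: fds

Derivation:
Hunk 1: at line 7 remove [pdgmi] add [cih,rpzw,ldj] -> 13 lines: fds fwl vfdn iqvx lhja divq ngi vpnte cih rpzw ldj ibwbp szme
Hunk 2: at line 4 remove [divq,ngi,vpnte] add [revf] -> 11 lines: fds fwl vfdn iqvx lhja revf cih rpzw ldj ibwbp szme
Hunk 3: at line 4 remove [revf,cih,rpzw] add [sovpw] -> 9 lines: fds fwl vfdn iqvx lhja sovpw ldj ibwbp szme
Hunk 4: at line 3 remove [iqvx] add [ssft] -> 9 lines: fds fwl vfdn ssft lhja sovpw ldj ibwbp szme
Hunk 5: at line 5 remove [sovpw,ldj] add [fzdy,vif,ayosh] -> 10 lines: fds fwl vfdn ssft lhja fzdy vif ayosh ibwbp szme
Hunk 6: at line 6 remove [ayosh] add [gkot,yqzth,zftrw] -> 12 lines: fds fwl vfdn ssft lhja fzdy vif gkot yqzth zftrw ibwbp szme
Hunk 7: at line 5 remove [vif,gkot,yqzth] add [jhc,agk] -> 11 lines: fds fwl vfdn ssft lhja fzdy jhc agk zftrw ibwbp szme
Final line 1: fds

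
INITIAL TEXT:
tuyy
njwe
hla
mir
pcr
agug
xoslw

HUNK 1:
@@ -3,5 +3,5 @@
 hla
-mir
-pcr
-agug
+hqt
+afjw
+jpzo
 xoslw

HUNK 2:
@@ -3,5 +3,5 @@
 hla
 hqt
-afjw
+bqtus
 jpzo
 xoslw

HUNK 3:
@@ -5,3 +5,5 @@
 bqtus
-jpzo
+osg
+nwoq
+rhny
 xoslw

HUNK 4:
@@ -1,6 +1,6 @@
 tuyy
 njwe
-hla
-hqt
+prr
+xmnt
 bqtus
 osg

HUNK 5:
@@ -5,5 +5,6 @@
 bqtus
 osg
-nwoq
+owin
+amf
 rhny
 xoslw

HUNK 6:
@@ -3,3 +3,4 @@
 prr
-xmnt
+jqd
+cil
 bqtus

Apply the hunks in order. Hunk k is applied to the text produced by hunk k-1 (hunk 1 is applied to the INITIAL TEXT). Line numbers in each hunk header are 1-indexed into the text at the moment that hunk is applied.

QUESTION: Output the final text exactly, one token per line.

Answer: tuyy
njwe
prr
jqd
cil
bqtus
osg
owin
amf
rhny
xoslw

Derivation:
Hunk 1: at line 3 remove [mir,pcr,agug] add [hqt,afjw,jpzo] -> 7 lines: tuyy njwe hla hqt afjw jpzo xoslw
Hunk 2: at line 3 remove [afjw] add [bqtus] -> 7 lines: tuyy njwe hla hqt bqtus jpzo xoslw
Hunk 3: at line 5 remove [jpzo] add [osg,nwoq,rhny] -> 9 lines: tuyy njwe hla hqt bqtus osg nwoq rhny xoslw
Hunk 4: at line 1 remove [hla,hqt] add [prr,xmnt] -> 9 lines: tuyy njwe prr xmnt bqtus osg nwoq rhny xoslw
Hunk 5: at line 5 remove [nwoq] add [owin,amf] -> 10 lines: tuyy njwe prr xmnt bqtus osg owin amf rhny xoslw
Hunk 6: at line 3 remove [xmnt] add [jqd,cil] -> 11 lines: tuyy njwe prr jqd cil bqtus osg owin amf rhny xoslw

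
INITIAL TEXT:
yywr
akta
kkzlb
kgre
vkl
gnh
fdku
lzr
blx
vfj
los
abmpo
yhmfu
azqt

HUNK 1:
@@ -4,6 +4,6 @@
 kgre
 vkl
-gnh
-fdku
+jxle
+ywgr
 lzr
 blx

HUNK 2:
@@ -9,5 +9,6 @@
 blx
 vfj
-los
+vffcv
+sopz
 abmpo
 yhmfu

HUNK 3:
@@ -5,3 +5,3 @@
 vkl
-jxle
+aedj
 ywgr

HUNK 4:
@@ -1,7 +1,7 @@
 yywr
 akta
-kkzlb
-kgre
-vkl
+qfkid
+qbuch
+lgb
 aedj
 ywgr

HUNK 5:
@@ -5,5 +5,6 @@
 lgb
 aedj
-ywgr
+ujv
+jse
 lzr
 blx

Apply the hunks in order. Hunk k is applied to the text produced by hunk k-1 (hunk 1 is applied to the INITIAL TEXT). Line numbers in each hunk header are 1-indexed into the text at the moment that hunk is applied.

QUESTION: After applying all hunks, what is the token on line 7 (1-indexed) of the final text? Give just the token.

Hunk 1: at line 4 remove [gnh,fdku] add [jxle,ywgr] -> 14 lines: yywr akta kkzlb kgre vkl jxle ywgr lzr blx vfj los abmpo yhmfu azqt
Hunk 2: at line 9 remove [los] add [vffcv,sopz] -> 15 lines: yywr akta kkzlb kgre vkl jxle ywgr lzr blx vfj vffcv sopz abmpo yhmfu azqt
Hunk 3: at line 5 remove [jxle] add [aedj] -> 15 lines: yywr akta kkzlb kgre vkl aedj ywgr lzr blx vfj vffcv sopz abmpo yhmfu azqt
Hunk 4: at line 1 remove [kkzlb,kgre,vkl] add [qfkid,qbuch,lgb] -> 15 lines: yywr akta qfkid qbuch lgb aedj ywgr lzr blx vfj vffcv sopz abmpo yhmfu azqt
Hunk 5: at line 5 remove [ywgr] add [ujv,jse] -> 16 lines: yywr akta qfkid qbuch lgb aedj ujv jse lzr blx vfj vffcv sopz abmpo yhmfu azqt
Final line 7: ujv

Answer: ujv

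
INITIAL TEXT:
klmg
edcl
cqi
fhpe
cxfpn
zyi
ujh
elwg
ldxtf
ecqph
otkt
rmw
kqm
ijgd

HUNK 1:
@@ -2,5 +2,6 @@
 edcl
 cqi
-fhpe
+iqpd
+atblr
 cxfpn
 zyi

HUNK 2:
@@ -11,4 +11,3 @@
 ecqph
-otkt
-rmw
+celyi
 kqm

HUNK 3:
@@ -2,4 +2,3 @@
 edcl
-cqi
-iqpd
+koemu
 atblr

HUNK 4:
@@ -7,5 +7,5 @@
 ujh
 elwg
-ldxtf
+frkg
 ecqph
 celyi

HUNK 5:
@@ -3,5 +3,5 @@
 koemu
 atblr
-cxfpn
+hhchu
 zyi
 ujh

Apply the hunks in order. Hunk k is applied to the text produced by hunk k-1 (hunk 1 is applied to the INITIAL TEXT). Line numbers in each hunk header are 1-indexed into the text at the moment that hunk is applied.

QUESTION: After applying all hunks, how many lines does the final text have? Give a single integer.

Answer: 13

Derivation:
Hunk 1: at line 2 remove [fhpe] add [iqpd,atblr] -> 15 lines: klmg edcl cqi iqpd atblr cxfpn zyi ujh elwg ldxtf ecqph otkt rmw kqm ijgd
Hunk 2: at line 11 remove [otkt,rmw] add [celyi] -> 14 lines: klmg edcl cqi iqpd atblr cxfpn zyi ujh elwg ldxtf ecqph celyi kqm ijgd
Hunk 3: at line 2 remove [cqi,iqpd] add [koemu] -> 13 lines: klmg edcl koemu atblr cxfpn zyi ujh elwg ldxtf ecqph celyi kqm ijgd
Hunk 4: at line 7 remove [ldxtf] add [frkg] -> 13 lines: klmg edcl koemu atblr cxfpn zyi ujh elwg frkg ecqph celyi kqm ijgd
Hunk 5: at line 3 remove [cxfpn] add [hhchu] -> 13 lines: klmg edcl koemu atblr hhchu zyi ujh elwg frkg ecqph celyi kqm ijgd
Final line count: 13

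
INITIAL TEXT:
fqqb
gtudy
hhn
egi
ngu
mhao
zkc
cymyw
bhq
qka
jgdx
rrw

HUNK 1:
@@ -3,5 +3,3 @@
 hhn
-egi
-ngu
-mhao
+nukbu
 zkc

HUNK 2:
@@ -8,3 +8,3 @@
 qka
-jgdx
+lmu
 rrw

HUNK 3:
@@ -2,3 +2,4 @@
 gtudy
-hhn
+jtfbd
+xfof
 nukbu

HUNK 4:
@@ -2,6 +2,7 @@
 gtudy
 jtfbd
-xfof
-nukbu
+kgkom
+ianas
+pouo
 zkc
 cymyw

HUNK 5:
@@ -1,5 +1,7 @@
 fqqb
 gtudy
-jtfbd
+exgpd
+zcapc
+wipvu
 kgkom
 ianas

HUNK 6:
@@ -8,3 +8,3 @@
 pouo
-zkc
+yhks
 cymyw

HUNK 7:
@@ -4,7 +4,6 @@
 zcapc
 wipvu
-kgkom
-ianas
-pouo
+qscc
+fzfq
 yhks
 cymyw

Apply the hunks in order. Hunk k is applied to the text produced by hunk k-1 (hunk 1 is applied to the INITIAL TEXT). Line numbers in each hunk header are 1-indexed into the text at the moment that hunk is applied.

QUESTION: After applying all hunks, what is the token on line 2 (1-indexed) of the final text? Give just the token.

Answer: gtudy

Derivation:
Hunk 1: at line 3 remove [egi,ngu,mhao] add [nukbu] -> 10 lines: fqqb gtudy hhn nukbu zkc cymyw bhq qka jgdx rrw
Hunk 2: at line 8 remove [jgdx] add [lmu] -> 10 lines: fqqb gtudy hhn nukbu zkc cymyw bhq qka lmu rrw
Hunk 3: at line 2 remove [hhn] add [jtfbd,xfof] -> 11 lines: fqqb gtudy jtfbd xfof nukbu zkc cymyw bhq qka lmu rrw
Hunk 4: at line 2 remove [xfof,nukbu] add [kgkom,ianas,pouo] -> 12 lines: fqqb gtudy jtfbd kgkom ianas pouo zkc cymyw bhq qka lmu rrw
Hunk 5: at line 1 remove [jtfbd] add [exgpd,zcapc,wipvu] -> 14 lines: fqqb gtudy exgpd zcapc wipvu kgkom ianas pouo zkc cymyw bhq qka lmu rrw
Hunk 6: at line 8 remove [zkc] add [yhks] -> 14 lines: fqqb gtudy exgpd zcapc wipvu kgkom ianas pouo yhks cymyw bhq qka lmu rrw
Hunk 7: at line 4 remove [kgkom,ianas,pouo] add [qscc,fzfq] -> 13 lines: fqqb gtudy exgpd zcapc wipvu qscc fzfq yhks cymyw bhq qka lmu rrw
Final line 2: gtudy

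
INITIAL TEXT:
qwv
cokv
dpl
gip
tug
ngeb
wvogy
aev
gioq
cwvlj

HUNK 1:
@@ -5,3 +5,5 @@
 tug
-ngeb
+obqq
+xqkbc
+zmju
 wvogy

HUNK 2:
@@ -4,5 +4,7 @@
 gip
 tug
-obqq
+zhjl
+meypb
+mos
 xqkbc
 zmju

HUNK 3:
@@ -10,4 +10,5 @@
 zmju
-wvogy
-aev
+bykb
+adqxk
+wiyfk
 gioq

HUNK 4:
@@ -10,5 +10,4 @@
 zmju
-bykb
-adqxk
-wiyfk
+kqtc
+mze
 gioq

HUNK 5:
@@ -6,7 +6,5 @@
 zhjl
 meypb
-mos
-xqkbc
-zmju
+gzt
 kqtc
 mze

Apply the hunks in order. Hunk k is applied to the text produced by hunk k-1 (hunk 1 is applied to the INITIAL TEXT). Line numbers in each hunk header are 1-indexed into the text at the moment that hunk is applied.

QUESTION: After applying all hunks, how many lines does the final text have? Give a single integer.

Answer: 12

Derivation:
Hunk 1: at line 5 remove [ngeb] add [obqq,xqkbc,zmju] -> 12 lines: qwv cokv dpl gip tug obqq xqkbc zmju wvogy aev gioq cwvlj
Hunk 2: at line 4 remove [obqq] add [zhjl,meypb,mos] -> 14 lines: qwv cokv dpl gip tug zhjl meypb mos xqkbc zmju wvogy aev gioq cwvlj
Hunk 3: at line 10 remove [wvogy,aev] add [bykb,adqxk,wiyfk] -> 15 lines: qwv cokv dpl gip tug zhjl meypb mos xqkbc zmju bykb adqxk wiyfk gioq cwvlj
Hunk 4: at line 10 remove [bykb,adqxk,wiyfk] add [kqtc,mze] -> 14 lines: qwv cokv dpl gip tug zhjl meypb mos xqkbc zmju kqtc mze gioq cwvlj
Hunk 5: at line 6 remove [mos,xqkbc,zmju] add [gzt] -> 12 lines: qwv cokv dpl gip tug zhjl meypb gzt kqtc mze gioq cwvlj
Final line count: 12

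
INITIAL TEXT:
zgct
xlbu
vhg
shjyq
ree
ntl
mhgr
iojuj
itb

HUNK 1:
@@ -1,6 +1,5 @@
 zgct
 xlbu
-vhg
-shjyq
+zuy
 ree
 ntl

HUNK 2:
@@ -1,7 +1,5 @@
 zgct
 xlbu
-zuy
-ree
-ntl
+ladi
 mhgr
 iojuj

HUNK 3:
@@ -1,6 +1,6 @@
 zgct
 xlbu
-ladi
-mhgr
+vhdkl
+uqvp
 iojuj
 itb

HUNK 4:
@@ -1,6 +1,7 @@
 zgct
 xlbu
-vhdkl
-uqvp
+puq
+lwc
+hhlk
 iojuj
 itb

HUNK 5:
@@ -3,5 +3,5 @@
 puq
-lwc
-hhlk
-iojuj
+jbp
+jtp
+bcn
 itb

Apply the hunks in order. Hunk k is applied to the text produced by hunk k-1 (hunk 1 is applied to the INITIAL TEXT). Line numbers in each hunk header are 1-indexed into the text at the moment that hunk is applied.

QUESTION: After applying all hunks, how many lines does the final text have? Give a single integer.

Hunk 1: at line 1 remove [vhg,shjyq] add [zuy] -> 8 lines: zgct xlbu zuy ree ntl mhgr iojuj itb
Hunk 2: at line 1 remove [zuy,ree,ntl] add [ladi] -> 6 lines: zgct xlbu ladi mhgr iojuj itb
Hunk 3: at line 1 remove [ladi,mhgr] add [vhdkl,uqvp] -> 6 lines: zgct xlbu vhdkl uqvp iojuj itb
Hunk 4: at line 1 remove [vhdkl,uqvp] add [puq,lwc,hhlk] -> 7 lines: zgct xlbu puq lwc hhlk iojuj itb
Hunk 5: at line 3 remove [lwc,hhlk,iojuj] add [jbp,jtp,bcn] -> 7 lines: zgct xlbu puq jbp jtp bcn itb
Final line count: 7

Answer: 7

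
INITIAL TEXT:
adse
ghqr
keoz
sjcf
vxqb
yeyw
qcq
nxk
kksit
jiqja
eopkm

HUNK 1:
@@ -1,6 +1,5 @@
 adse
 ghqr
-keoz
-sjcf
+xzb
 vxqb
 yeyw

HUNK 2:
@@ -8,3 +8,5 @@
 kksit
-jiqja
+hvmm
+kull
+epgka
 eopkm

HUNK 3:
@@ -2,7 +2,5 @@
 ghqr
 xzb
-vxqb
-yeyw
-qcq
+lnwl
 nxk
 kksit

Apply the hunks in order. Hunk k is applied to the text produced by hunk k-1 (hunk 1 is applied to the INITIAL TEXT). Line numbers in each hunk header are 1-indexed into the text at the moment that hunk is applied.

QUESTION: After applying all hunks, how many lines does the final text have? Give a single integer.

Hunk 1: at line 1 remove [keoz,sjcf] add [xzb] -> 10 lines: adse ghqr xzb vxqb yeyw qcq nxk kksit jiqja eopkm
Hunk 2: at line 8 remove [jiqja] add [hvmm,kull,epgka] -> 12 lines: adse ghqr xzb vxqb yeyw qcq nxk kksit hvmm kull epgka eopkm
Hunk 3: at line 2 remove [vxqb,yeyw,qcq] add [lnwl] -> 10 lines: adse ghqr xzb lnwl nxk kksit hvmm kull epgka eopkm
Final line count: 10

Answer: 10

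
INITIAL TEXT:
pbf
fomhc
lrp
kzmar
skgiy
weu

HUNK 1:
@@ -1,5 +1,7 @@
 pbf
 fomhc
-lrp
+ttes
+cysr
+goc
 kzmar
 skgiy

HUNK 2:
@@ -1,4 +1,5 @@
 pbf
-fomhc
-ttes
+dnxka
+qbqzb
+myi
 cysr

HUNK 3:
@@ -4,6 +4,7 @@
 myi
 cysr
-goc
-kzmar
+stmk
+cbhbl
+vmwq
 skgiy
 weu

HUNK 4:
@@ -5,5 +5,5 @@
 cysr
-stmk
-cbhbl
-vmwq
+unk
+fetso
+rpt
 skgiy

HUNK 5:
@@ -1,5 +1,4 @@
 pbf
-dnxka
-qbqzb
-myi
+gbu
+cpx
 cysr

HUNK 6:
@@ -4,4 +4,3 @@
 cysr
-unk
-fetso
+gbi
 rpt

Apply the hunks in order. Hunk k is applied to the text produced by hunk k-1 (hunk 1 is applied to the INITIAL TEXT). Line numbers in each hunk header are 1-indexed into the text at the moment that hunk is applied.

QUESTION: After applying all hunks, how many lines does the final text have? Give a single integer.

Hunk 1: at line 1 remove [lrp] add [ttes,cysr,goc] -> 8 lines: pbf fomhc ttes cysr goc kzmar skgiy weu
Hunk 2: at line 1 remove [fomhc,ttes] add [dnxka,qbqzb,myi] -> 9 lines: pbf dnxka qbqzb myi cysr goc kzmar skgiy weu
Hunk 3: at line 4 remove [goc,kzmar] add [stmk,cbhbl,vmwq] -> 10 lines: pbf dnxka qbqzb myi cysr stmk cbhbl vmwq skgiy weu
Hunk 4: at line 5 remove [stmk,cbhbl,vmwq] add [unk,fetso,rpt] -> 10 lines: pbf dnxka qbqzb myi cysr unk fetso rpt skgiy weu
Hunk 5: at line 1 remove [dnxka,qbqzb,myi] add [gbu,cpx] -> 9 lines: pbf gbu cpx cysr unk fetso rpt skgiy weu
Hunk 6: at line 4 remove [unk,fetso] add [gbi] -> 8 lines: pbf gbu cpx cysr gbi rpt skgiy weu
Final line count: 8

Answer: 8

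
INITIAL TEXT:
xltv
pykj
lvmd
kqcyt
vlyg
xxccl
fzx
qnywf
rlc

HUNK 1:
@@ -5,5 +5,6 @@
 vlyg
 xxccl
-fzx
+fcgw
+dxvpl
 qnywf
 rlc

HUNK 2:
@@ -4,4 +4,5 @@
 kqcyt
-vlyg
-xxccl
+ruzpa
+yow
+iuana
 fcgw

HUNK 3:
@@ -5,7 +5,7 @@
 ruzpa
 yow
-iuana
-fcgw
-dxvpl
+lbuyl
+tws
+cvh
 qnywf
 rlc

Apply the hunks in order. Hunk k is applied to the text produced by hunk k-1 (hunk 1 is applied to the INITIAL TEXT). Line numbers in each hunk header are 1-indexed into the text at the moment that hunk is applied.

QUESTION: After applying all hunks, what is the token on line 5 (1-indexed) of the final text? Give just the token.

Answer: ruzpa

Derivation:
Hunk 1: at line 5 remove [fzx] add [fcgw,dxvpl] -> 10 lines: xltv pykj lvmd kqcyt vlyg xxccl fcgw dxvpl qnywf rlc
Hunk 2: at line 4 remove [vlyg,xxccl] add [ruzpa,yow,iuana] -> 11 lines: xltv pykj lvmd kqcyt ruzpa yow iuana fcgw dxvpl qnywf rlc
Hunk 3: at line 5 remove [iuana,fcgw,dxvpl] add [lbuyl,tws,cvh] -> 11 lines: xltv pykj lvmd kqcyt ruzpa yow lbuyl tws cvh qnywf rlc
Final line 5: ruzpa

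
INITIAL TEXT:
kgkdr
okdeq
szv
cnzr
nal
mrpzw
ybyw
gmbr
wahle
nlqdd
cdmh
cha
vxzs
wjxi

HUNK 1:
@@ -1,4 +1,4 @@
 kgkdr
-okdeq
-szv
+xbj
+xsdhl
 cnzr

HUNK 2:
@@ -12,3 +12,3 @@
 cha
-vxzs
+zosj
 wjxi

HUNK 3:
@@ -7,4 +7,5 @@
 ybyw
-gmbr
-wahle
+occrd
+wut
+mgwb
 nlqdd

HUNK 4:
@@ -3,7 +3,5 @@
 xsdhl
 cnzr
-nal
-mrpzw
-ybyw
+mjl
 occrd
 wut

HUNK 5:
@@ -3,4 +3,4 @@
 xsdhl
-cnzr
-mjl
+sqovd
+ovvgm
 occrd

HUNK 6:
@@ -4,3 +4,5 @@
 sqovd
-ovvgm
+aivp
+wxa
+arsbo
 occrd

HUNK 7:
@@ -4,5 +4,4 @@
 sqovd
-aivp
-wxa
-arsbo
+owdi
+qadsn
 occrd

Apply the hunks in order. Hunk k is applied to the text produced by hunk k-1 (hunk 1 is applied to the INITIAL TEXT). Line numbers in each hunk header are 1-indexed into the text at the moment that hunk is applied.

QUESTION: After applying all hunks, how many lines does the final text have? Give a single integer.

Answer: 14

Derivation:
Hunk 1: at line 1 remove [okdeq,szv] add [xbj,xsdhl] -> 14 lines: kgkdr xbj xsdhl cnzr nal mrpzw ybyw gmbr wahle nlqdd cdmh cha vxzs wjxi
Hunk 2: at line 12 remove [vxzs] add [zosj] -> 14 lines: kgkdr xbj xsdhl cnzr nal mrpzw ybyw gmbr wahle nlqdd cdmh cha zosj wjxi
Hunk 3: at line 7 remove [gmbr,wahle] add [occrd,wut,mgwb] -> 15 lines: kgkdr xbj xsdhl cnzr nal mrpzw ybyw occrd wut mgwb nlqdd cdmh cha zosj wjxi
Hunk 4: at line 3 remove [nal,mrpzw,ybyw] add [mjl] -> 13 lines: kgkdr xbj xsdhl cnzr mjl occrd wut mgwb nlqdd cdmh cha zosj wjxi
Hunk 5: at line 3 remove [cnzr,mjl] add [sqovd,ovvgm] -> 13 lines: kgkdr xbj xsdhl sqovd ovvgm occrd wut mgwb nlqdd cdmh cha zosj wjxi
Hunk 6: at line 4 remove [ovvgm] add [aivp,wxa,arsbo] -> 15 lines: kgkdr xbj xsdhl sqovd aivp wxa arsbo occrd wut mgwb nlqdd cdmh cha zosj wjxi
Hunk 7: at line 4 remove [aivp,wxa,arsbo] add [owdi,qadsn] -> 14 lines: kgkdr xbj xsdhl sqovd owdi qadsn occrd wut mgwb nlqdd cdmh cha zosj wjxi
Final line count: 14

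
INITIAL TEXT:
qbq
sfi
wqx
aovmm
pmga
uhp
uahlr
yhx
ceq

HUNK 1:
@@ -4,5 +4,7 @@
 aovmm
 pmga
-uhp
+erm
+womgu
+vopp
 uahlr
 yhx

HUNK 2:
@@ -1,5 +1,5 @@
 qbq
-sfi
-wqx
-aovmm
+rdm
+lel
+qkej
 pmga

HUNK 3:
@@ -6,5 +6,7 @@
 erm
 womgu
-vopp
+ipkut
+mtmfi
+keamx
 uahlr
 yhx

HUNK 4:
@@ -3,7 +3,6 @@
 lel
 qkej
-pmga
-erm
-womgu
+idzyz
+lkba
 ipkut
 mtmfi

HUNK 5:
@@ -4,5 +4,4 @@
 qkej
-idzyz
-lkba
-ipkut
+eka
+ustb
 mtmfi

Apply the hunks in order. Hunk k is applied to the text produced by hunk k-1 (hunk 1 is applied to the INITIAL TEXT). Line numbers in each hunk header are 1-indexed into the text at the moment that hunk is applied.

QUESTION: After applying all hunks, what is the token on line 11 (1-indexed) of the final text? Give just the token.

Hunk 1: at line 4 remove [uhp] add [erm,womgu,vopp] -> 11 lines: qbq sfi wqx aovmm pmga erm womgu vopp uahlr yhx ceq
Hunk 2: at line 1 remove [sfi,wqx,aovmm] add [rdm,lel,qkej] -> 11 lines: qbq rdm lel qkej pmga erm womgu vopp uahlr yhx ceq
Hunk 3: at line 6 remove [vopp] add [ipkut,mtmfi,keamx] -> 13 lines: qbq rdm lel qkej pmga erm womgu ipkut mtmfi keamx uahlr yhx ceq
Hunk 4: at line 3 remove [pmga,erm,womgu] add [idzyz,lkba] -> 12 lines: qbq rdm lel qkej idzyz lkba ipkut mtmfi keamx uahlr yhx ceq
Hunk 5: at line 4 remove [idzyz,lkba,ipkut] add [eka,ustb] -> 11 lines: qbq rdm lel qkej eka ustb mtmfi keamx uahlr yhx ceq
Final line 11: ceq

Answer: ceq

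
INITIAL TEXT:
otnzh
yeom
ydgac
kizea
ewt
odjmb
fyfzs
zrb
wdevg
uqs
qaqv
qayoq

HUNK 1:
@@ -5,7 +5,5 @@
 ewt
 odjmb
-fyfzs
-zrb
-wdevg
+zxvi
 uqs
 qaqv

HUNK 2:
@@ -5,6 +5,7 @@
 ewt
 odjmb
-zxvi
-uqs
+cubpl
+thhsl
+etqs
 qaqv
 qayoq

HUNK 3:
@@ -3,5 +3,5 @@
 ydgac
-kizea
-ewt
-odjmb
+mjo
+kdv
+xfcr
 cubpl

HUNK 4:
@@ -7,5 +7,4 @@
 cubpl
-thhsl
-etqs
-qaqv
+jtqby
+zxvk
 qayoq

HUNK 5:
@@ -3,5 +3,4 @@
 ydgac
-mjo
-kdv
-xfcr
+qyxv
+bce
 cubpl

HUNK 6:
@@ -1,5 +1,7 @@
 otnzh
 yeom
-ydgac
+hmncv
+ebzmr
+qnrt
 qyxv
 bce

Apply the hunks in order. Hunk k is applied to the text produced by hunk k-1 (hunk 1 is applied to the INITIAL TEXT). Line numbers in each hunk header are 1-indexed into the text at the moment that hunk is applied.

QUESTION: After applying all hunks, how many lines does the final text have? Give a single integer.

Answer: 11

Derivation:
Hunk 1: at line 5 remove [fyfzs,zrb,wdevg] add [zxvi] -> 10 lines: otnzh yeom ydgac kizea ewt odjmb zxvi uqs qaqv qayoq
Hunk 2: at line 5 remove [zxvi,uqs] add [cubpl,thhsl,etqs] -> 11 lines: otnzh yeom ydgac kizea ewt odjmb cubpl thhsl etqs qaqv qayoq
Hunk 3: at line 3 remove [kizea,ewt,odjmb] add [mjo,kdv,xfcr] -> 11 lines: otnzh yeom ydgac mjo kdv xfcr cubpl thhsl etqs qaqv qayoq
Hunk 4: at line 7 remove [thhsl,etqs,qaqv] add [jtqby,zxvk] -> 10 lines: otnzh yeom ydgac mjo kdv xfcr cubpl jtqby zxvk qayoq
Hunk 5: at line 3 remove [mjo,kdv,xfcr] add [qyxv,bce] -> 9 lines: otnzh yeom ydgac qyxv bce cubpl jtqby zxvk qayoq
Hunk 6: at line 1 remove [ydgac] add [hmncv,ebzmr,qnrt] -> 11 lines: otnzh yeom hmncv ebzmr qnrt qyxv bce cubpl jtqby zxvk qayoq
Final line count: 11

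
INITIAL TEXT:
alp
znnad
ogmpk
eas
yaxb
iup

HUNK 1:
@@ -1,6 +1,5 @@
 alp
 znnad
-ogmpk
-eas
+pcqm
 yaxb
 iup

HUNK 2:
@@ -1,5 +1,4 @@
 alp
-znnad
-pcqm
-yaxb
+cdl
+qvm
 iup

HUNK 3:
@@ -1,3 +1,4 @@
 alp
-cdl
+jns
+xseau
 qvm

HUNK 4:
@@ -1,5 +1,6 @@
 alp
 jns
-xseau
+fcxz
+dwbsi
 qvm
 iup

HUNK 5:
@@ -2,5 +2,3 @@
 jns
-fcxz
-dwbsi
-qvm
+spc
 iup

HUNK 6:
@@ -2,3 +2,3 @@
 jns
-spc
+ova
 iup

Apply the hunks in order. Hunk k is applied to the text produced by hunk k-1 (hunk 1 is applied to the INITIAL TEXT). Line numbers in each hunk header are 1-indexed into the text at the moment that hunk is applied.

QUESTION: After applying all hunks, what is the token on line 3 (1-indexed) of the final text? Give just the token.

Hunk 1: at line 1 remove [ogmpk,eas] add [pcqm] -> 5 lines: alp znnad pcqm yaxb iup
Hunk 2: at line 1 remove [znnad,pcqm,yaxb] add [cdl,qvm] -> 4 lines: alp cdl qvm iup
Hunk 3: at line 1 remove [cdl] add [jns,xseau] -> 5 lines: alp jns xseau qvm iup
Hunk 4: at line 1 remove [xseau] add [fcxz,dwbsi] -> 6 lines: alp jns fcxz dwbsi qvm iup
Hunk 5: at line 2 remove [fcxz,dwbsi,qvm] add [spc] -> 4 lines: alp jns spc iup
Hunk 6: at line 2 remove [spc] add [ova] -> 4 lines: alp jns ova iup
Final line 3: ova

Answer: ova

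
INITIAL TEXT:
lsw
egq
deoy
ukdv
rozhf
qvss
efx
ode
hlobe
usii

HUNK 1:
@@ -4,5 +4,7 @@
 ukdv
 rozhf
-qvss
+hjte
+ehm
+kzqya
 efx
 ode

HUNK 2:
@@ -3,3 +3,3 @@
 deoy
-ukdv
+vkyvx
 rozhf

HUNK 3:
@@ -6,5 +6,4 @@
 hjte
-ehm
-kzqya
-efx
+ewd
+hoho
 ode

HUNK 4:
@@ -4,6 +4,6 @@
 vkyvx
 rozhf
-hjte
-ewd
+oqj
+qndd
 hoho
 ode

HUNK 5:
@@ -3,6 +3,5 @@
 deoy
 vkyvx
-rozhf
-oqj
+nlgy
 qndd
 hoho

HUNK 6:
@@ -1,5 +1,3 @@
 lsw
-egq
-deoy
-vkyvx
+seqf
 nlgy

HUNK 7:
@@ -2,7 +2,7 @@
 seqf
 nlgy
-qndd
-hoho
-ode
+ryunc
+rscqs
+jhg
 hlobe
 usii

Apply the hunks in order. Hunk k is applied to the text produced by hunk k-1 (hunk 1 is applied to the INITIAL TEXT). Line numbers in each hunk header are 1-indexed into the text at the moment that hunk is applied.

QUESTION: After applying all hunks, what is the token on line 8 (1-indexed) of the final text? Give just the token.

Answer: usii

Derivation:
Hunk 1: at line 4 remove [qvss] add [hjte,ehm,kzqya] -> 12 lines: lsw egq deoy ukdv rozhf hjte ehm kzqya efx ode hlobe usii
Hunk 2: at line 3 remove [ukdv] add [vkyvx] -> 12 lines: lsw egq deoy vkyvx rozhf hjte ehm kzqya efx ode hlobe usii
Hunk 3: at line 6 remove [ehm,kzqya,efx] add [ewd,hoho] -> 11 lines: lsw egq deoy vkyvx rozhf hjte ewd hoho ode hlobe usii
Hunk 4: at line 4 remove [hjte,ewd] add [oqj,qndd] -> 11 lines: lsw egq deoy vkyvx rozhf oqj qndd hoho ode hlobe usii
Hunk 5: at line 3 remove [rozhf,oqj] add [nlgy] -> 10 lines: lsw egq deoy vkyvx nlgy qndd hoho ode hlobe usii
Hunk 6: at line 1 remove [egq,deoy,vkyvx] add [seqf] -> 8 lines: lsw seqf nlgy qndd hoho ode hlobe usii
Hunk 7: at line 2 remove [qndd,hoho,ode] add [ryunc,rscqs,jhg] -> 8 lines: lsw seqf nlgy ryunc rscqs jhg hlobe usii
Final line 8: usii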